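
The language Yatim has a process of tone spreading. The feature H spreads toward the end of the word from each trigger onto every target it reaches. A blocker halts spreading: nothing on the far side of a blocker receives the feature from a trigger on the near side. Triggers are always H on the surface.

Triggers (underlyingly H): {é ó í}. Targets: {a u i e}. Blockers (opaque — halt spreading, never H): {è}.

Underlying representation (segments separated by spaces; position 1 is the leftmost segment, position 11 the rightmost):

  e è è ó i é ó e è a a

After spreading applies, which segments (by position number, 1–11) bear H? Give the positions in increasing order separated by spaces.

4 5 6 7 8

From /ó/ at 4 rightward: 5 /i/ → H; 6 /é/ is itself a trigger — this domain ends here.
From /é/ at 6 rightward: 7 /ó/ is itself a trigger — this domain ends here.
From /ó/ at 7 rightward: 8 /e/ → H; 9 /è/ blocks.
Targets with no active source: positions 1 10 11 stay [-high tone].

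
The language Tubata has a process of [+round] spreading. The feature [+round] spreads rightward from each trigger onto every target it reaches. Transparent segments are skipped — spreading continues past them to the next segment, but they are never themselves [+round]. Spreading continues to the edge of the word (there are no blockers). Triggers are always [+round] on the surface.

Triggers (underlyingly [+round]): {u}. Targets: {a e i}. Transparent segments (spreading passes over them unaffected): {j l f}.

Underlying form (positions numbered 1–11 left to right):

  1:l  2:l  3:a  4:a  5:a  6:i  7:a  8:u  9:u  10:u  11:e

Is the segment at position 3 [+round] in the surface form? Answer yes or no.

From /u/ at 8 rightward: 9 /u/ is itself a trigger — this domain ends here.
From /u/ at 9 rightward: 10 /u/ is itself a trigger — this domain ends here.
From /u/ at 10 rightward: 11 /e/ → [+round]; word edge.
Targets with no active source: positions 3 4 5 6 7 stay [-round].
[+round] positions on the surface: 8 9 10 11.

no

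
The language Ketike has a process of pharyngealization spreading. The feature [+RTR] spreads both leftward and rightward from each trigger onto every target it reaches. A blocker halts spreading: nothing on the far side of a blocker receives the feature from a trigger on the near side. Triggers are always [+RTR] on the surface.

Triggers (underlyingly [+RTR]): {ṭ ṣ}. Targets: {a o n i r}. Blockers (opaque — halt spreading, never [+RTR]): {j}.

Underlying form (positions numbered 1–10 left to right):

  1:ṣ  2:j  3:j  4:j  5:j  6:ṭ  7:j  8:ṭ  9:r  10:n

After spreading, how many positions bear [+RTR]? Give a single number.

From /ṣ/ at 1 rightward: 2 /j/ blocks.
From /ṣ/ at 1 leftward: word edge.
From /ṭ/ at 6 rightward: 7 /j/ blocks.
From /ṭ/ at 6 leftward: 5 /j/ blocks.
From /ṭ/ at 8 rightward: 9 /r/ → [+RTR]; 10 /n/ → [+RTR]; word edge.
From /ṭ/ at 8 leftward: 7 /j/ blocks.
[+RTR] positions on the surface: 1 6 8 9 10.

5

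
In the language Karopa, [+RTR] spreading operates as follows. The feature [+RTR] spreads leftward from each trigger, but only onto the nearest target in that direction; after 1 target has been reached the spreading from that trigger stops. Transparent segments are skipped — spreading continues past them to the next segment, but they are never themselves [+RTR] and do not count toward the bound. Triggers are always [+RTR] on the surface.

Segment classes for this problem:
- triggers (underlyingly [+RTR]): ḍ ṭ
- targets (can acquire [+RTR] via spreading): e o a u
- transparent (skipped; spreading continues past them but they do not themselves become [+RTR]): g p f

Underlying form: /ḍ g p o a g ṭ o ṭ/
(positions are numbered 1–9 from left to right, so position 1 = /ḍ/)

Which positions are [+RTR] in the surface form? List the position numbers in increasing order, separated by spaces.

From /ḍ/ at 1 leftward: word edge.
From /ṭ/ at 7 leftward: 6 /g/ transparent; 5 /a/ → [+RTR]; bound reached.
From /ṭ/ at 9 leftward: 8 /o/ → [+RTR]; bound reached.
Target with no active source: position 4 stays [-emphatic].

1 5 7 8 9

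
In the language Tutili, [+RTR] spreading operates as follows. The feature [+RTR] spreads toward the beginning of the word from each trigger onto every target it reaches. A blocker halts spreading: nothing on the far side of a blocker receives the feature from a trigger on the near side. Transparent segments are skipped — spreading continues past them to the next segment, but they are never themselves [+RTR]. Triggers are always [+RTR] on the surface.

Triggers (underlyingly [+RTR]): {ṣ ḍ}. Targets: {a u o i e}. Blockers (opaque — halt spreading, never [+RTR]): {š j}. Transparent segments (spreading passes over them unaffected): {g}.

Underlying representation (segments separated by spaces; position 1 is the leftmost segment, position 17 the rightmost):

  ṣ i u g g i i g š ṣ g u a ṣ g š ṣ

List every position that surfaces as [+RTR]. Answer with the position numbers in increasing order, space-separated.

From /ṣ/ at 1 leftward: word edge.
From /ṣ/ at 10 leftward: 9 /š/ blocks.
From /ṣ/ at 14 leftward: 13 /a/ → [+RTR]; 12 /u/ → [+RTR]; 11 /g/ transparent; 10 /ṣ/ is itself a trigger — this domain ends here.
From /ṣ/ at 17 leftward: 16 /š/ blocks.
Targets with no active source: positions 2 3 6 7 stay [-emphatic].

1 10 12 13 14 17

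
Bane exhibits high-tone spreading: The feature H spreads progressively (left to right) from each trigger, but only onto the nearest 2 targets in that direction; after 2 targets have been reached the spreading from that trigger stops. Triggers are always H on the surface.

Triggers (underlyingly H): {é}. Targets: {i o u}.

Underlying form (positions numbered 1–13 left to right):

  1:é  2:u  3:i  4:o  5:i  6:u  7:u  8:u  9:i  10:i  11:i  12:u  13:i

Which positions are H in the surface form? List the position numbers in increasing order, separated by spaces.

1 2 3

From /é/ at 1 rightward: 2 /u/ → H; 3 /i/ → H; bound reached.
Targets with no active source: positions 4 5 6 7 8 9 10 11 12 13 stay [-high tone].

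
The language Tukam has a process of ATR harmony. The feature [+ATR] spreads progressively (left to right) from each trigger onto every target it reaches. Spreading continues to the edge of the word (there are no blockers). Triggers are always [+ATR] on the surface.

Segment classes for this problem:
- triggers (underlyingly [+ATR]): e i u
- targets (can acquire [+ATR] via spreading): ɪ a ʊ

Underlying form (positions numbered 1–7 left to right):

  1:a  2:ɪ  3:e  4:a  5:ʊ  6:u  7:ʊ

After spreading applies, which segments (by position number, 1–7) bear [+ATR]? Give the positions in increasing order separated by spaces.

3 4 5 6 7

From /e/ at 3 rightward: 4 /a/ → [+ATR]; 5 /ʊ/ → [+ATR]; 6 /u/ is itself a trigger — this domain ends here.
From /u/ at 6 rightward: 7 /ʊ/ → [+ATR]; word edge.
Targets with no active source: positions 1 2 stay [-ATR].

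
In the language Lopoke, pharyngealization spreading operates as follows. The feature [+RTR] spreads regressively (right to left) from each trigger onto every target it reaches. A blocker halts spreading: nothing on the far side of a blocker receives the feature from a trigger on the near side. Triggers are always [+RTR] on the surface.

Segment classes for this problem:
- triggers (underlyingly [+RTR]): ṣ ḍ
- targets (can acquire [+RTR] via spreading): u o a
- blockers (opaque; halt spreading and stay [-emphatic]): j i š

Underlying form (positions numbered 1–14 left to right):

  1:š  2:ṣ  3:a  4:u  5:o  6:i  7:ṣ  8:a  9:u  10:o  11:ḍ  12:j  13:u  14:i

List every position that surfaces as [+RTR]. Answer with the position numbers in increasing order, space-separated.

2 7 8 9 10 11

From /ṣ/ at 2 leftward: 1 /š/ blocks.
From /ṣ/ at 7 leftward: 6 /i/ blocks.
From /ḍ/ at 11 leftward: 10 /o/ → [+RTR]; 9 /u/ → [+RTR]; 8 /a/ → [+RTR]; 7 /ṣ/ is itself a trigger — this domain ends here.
Targets with no active source: positions 3 4 5 13 stay [-emphatic].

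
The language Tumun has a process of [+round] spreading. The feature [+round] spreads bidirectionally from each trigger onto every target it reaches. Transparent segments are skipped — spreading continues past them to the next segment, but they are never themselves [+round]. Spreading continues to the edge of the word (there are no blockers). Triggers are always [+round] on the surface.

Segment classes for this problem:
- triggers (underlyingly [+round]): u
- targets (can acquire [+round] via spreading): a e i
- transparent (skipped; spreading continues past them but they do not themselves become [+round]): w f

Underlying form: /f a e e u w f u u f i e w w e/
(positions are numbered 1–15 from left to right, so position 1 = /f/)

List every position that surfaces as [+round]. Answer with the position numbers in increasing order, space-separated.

From /u/ at 5 rightward: 6 /w/ transparent; 7 /f/ transparent; 8 /u/ is itself a trigger — this domain ends here.
From /u/ at 5 leftward: 4 /e/ → [+round]; 3 /e/ → [+round]; 2 /a/ → [+round]; 1 /f/ transparent; word edge.
From /u/ at 8 rightward: 9 /u/ is itself a trigger — this domain ends here.
From /u/ at 8 leftward: 7 /f/ transparent; 6 /w/ transparent; 5 /u/ is itself a trigger — this domain ends here.
From /u/ at 9 rightward: 10 /f/ transparent; 11 /i/ → [+round]; 12 /e/ → [+round]; 13 /w/ transparent; 14 /w/ transparent; 15 /e/ → [+round]; word edge.
From /u/ at 9 leftward: 8 /u/ is itself a trigger — this domain ends here.

2 3 4 5 8 9 11 12 15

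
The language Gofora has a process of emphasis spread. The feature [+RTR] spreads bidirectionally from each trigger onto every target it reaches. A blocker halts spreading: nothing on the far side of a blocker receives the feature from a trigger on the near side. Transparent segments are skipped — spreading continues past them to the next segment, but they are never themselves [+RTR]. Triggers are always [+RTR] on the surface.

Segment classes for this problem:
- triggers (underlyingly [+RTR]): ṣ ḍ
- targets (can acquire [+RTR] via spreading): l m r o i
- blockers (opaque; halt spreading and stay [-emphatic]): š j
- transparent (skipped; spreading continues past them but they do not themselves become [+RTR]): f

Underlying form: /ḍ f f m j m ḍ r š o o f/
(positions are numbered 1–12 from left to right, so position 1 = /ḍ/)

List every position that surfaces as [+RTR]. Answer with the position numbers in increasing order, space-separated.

1 4 6 7 8

From /ḍ/ at 1 rightward: 2 /f/ transparent; 3 /f/ transparent; 4 /m/ → [+RTR]; 5 /j/ blocks.
From /ḍ/ at 1 leftward: word edge.
From /ḍ/ at 7 rightward: 8 /r/ → [+RTR]; 9 /š/ blocks.
From /ḍ/ at 7 leftward: 6 /m/ → [+RTR]; 5 /j/ blocks.
Targets with no active source: positions 10 11 stay [-emphatic].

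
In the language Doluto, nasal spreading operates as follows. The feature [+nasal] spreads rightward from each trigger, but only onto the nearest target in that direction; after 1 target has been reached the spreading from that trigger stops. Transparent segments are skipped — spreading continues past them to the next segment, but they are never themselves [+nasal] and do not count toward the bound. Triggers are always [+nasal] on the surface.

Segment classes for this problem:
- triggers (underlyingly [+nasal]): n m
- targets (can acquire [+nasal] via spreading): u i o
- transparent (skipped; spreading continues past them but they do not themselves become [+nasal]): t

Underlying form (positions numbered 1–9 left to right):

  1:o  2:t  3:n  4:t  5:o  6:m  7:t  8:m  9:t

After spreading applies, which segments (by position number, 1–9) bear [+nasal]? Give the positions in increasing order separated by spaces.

From /n/ at 3 rightward: 4 /t/ transparent; 5 /o/ → [+nasal]; bound reached.
From /m/ at 6 rightward: 7 /t/ transparent; 8 /m/ is itself a trigger — this domain ends here.
From /m/ at 8 rightward: 9 /t/ transparent; word edge.
Target with no active source: position 1 stays [-nasal].

3 5 6 8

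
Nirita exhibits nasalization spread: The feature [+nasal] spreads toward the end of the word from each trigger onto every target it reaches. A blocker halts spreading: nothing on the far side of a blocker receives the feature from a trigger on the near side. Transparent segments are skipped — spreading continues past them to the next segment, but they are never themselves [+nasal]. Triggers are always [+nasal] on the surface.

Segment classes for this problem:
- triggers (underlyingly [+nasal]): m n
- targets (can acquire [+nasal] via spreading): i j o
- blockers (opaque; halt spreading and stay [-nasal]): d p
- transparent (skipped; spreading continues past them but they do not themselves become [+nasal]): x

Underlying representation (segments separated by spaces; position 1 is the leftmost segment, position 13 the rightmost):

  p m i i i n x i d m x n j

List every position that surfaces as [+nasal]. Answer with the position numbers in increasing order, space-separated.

From /m/ at 2 rightward: 3 /i/ → [+nasal]; 4 /i/ → [+nasal]; 5 /i/ → [+nasal]; 6 /n/ is itself a trigger — this domain ends here.
From /n/ at 6 rightward: 7 /x/ transparent; 8 /i/ → [+nasal]; 9 /d/ blocks.
From /m/ at 10 rightward: 11 /x/ transparent; 12 /n/ is itself a trigger — this domain ends here.
From /n/ at 12 rightward: 13 /j/ → [+nasal]; word edge.

2 3 4 5 6 8 10 12 13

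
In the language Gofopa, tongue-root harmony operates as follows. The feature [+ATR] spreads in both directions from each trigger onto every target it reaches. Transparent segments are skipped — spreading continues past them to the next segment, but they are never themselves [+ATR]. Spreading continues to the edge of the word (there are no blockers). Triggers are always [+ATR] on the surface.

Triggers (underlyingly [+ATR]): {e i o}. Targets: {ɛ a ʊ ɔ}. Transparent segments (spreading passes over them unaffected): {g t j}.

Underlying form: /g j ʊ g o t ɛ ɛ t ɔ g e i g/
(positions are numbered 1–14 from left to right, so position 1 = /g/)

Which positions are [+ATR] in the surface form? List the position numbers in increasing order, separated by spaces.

3 5 7 8 10 12 13

From /o/ at 5 rightward: 6 /t/ transparent; 7 /ɛ/ → [+ATR]; 8 /ɛ/ → [+ATR]; 9 /t/ transparent; 10 /ɔ/ → [+ATR]; 11 /g/ transparent; 12 /e/ is itself a trigger — this domain ends here.
From /o/ at 5 leftward: 4 /g/ transparent; 3 /ʊ/ → [+ATR]; 2 /j/ transparent; 1 /g/ transparent; word edge.
From /e/ at 12 rightward: 13 /i/ is itself a trigger — this domain ends here.
From /e/ at 12 leftward: 11 /g/ transparent; 10 /ɔ/ → [+ATR]; 9 /t/ transparent; 8 /ɛ/ → [+ATR]; 7 /ɛ/ → [+ATR]; 6 /t/ transparent; 5 /o/ is itself a trigger — this domain ends here.
From /i/ at 13 rightward: 14 /g/ transparent; word edge.
From /i/ at 13 leftward: 12 /e/ is itself a trigger — this domain ends here.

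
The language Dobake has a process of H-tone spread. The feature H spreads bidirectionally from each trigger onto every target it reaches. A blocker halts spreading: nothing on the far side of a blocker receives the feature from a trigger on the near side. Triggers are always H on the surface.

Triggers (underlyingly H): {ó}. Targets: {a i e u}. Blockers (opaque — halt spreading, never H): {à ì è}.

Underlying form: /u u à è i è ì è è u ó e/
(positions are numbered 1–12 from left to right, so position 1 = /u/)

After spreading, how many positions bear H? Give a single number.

3

From /ó/ at 11 rightward: 12 /e/ → H; word edge.
From /ó/ at 11 leftward: 10 /u/ → H; 9 /è/ blocks.
Targets with no active source: positions 1 2 5 stay [-high tone].
H positions on the surface: 10 11 12.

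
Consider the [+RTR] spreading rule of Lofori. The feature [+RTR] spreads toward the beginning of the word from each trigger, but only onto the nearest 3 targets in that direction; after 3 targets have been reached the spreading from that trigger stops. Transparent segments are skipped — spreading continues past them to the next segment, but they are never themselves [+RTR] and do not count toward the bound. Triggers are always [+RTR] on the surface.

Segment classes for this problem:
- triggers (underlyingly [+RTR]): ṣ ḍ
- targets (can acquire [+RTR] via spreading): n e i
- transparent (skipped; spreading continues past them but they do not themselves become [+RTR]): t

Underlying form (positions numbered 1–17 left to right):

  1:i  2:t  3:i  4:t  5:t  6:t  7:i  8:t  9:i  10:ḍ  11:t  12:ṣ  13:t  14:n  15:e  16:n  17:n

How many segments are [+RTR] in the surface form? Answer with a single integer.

5

From /ḍ/ at 10 leftward: 9 /i/ → [+RTR]; 8 /t/ transparent; 7 /i/ → [+RTR]; 6 /t/ transparent; 5 /t/ transparent; 4 /t/ transparent; 3 /i/ → [+RTR]; bound reached.
From /ṣ/ at 12 leftward: 11 /t/ transparent; 10 /ḍ/ is itself a trigger — this domain ends here.
Targets with no active source: positions 1 14 15 16 17 stay [-emphatic].
[+RTR] positions on the surface: 3 7 9 10 12.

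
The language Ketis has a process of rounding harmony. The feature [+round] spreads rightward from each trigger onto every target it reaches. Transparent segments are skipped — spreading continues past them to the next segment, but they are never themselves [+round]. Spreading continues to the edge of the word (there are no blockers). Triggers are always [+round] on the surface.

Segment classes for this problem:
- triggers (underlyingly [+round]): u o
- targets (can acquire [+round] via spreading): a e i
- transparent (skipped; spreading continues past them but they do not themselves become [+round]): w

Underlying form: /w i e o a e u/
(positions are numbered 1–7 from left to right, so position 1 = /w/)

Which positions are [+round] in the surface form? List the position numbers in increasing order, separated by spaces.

From /o/ at 4 rightward: 5 /a/ → [+round]; 6 /e/ → [+round]; 7 /u/ is itself a trigger — this domain ends here.
From /u/ at 7 rightward: word edge.
Targets with no active source: positions 2 3 stay [-round].

4 5 6 7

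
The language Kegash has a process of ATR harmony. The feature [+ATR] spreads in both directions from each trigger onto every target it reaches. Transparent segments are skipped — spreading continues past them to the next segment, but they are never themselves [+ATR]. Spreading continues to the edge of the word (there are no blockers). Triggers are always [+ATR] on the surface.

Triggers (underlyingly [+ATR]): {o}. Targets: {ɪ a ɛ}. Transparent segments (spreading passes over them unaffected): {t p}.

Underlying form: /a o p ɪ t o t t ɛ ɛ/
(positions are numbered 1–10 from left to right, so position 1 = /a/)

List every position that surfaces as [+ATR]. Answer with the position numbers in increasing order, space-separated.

From /o/ at 2 rightward: 3 /p/ transparent; 4 /ɪ/ → [+ATR]; 5 /t/ transparent; 6 /o/ is itself a trigger — this domain ends here.
From /o/ at 2 leftward: 1 /a/ → [+ATR]; word edge.
From /o/ at 6 rightward: 7 /t/ transparent; 8 /t/ transparent; 9 /ɛ/ → [+ATR]; 10 /ɛ/ → [+ATR]; word edge.
From /o/ at 6 leftward: 5 /t/ transparent; 4 /ɪ/ → [+ATR]; 3 /p/ transparent; 2 /o/ is itself a trigger — this domain ends here.

1 2 4 6 9 10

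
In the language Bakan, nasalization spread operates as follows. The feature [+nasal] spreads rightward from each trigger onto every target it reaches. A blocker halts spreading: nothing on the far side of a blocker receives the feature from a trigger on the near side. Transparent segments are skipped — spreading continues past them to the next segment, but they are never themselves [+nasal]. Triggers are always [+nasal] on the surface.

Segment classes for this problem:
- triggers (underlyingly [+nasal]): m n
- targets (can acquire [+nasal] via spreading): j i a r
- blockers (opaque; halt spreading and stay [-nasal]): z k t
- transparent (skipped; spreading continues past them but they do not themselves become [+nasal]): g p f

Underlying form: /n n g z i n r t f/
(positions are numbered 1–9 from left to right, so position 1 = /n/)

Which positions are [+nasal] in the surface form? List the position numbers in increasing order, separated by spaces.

From /n/ at 1 rightward: 2 /n/ is itself a trigger — this domain ends here.
From /n/ at 2 rightward: 3 /g/ transparent; 4 /z/ blocks.
From /n/ at 6 rightward: 7 /r/ → [+nasal]; 8 /t/ blocks.
Target with no active source: position 5 stays [-nasal].

1 2 6 7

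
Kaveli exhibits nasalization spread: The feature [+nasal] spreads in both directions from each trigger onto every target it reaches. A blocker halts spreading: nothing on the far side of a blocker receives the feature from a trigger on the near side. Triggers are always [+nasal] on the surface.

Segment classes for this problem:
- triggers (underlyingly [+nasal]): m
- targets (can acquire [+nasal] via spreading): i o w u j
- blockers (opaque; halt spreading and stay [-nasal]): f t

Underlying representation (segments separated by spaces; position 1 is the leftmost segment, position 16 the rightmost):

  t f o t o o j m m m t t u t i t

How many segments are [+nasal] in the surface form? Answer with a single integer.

6

From /m/ at 8 rightward: 9 /m/ is itself a trigger — this domain ends here.
From /m/ at 8 leftward: 7 /j/ → [+nasal]; 6 /o/ → [+nasal]; 5 /o/ → [+nasal]; 4 /t/ blocks.
From /m/ at 9 rightward: 10 /m/ is itself a trigger — this domain ends here.
From /m/ at 9 leftward: 8 /m/ is itself a trigger — this domain ends here.
From /m/ at 10 rightward: 11 /t/ blocks.
From /m/ at 10 leftward: 9 /m/ is itself a trigger — this domain ends here.
Targets with no active source: positions 3 13 15 stay [-nasal].
[+nasal] positions on the surface: 5 6 7 8 9 10.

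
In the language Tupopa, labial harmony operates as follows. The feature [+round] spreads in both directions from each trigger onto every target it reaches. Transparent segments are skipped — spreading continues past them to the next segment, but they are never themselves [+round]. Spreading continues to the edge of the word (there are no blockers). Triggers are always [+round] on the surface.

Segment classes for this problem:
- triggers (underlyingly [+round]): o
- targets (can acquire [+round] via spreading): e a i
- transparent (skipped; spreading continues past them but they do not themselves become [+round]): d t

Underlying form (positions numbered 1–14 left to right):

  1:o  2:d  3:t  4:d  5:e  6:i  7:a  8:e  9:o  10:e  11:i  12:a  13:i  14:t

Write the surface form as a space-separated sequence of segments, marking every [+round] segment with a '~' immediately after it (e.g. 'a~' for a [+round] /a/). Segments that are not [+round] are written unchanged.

From /o/ at 1 rightward: 2 /d/ transparent; 3 /t/ transparent; 4 /d/ transparent; 5 /e/ → [+round]; 6 /i/ → [+round]; 7 /a/ → [+round]; 8 /e/ → [+round]; 9 /o/ is itself a trigger — this domain ends here.
From /o/ at 1 leftward: word edge.
From /o/ at 9 rightward: 10 /e/ → [+round]; 11 /i/ → [+round]; 12 /a/ → [+round]; 13 /i/ → [+round]; 14 /t/ transparent; word edge.
From /o/ at 9 leftward: 8 /e/ → [+round]; 7 /a/ → [+round]; 6 /i/ → [+round]; 5 /e/ → [+round]; 4 /d/ transparent; 3 /t/ transparent; 2 /d/ transparent; 1 /o/ is itself a trigger — this domain ends here.
[+round] positions on the surface: 1 5 6 7 8 9 10 11 12 13.

o~ d t d e~ i~ a~ e~ o~ e~ i~ a~ i~ t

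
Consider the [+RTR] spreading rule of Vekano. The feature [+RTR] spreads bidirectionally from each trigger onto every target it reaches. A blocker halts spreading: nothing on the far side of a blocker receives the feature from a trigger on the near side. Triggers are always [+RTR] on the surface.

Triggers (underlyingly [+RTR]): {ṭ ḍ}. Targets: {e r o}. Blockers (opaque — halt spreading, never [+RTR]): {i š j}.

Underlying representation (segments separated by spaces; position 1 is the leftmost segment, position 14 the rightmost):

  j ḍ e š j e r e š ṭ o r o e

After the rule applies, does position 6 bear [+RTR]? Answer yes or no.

no

From /ḍ/ at 2 rightward: 3 /e/ → [+RTR]; 4 /š/ blocks.
From /ḍ/ at 2 leftward: 1 /j/ blocks.
From /ṭ/ at 10 rightward: 11 /o/ → [+RTR]; 12 /r/ → [+RTR]; 13 /o/ → [+RTR]; 14 /e/ → [+RTR]; word edge.
From /ṭ/ at 10 leftward: 9 /š/ blocks.
Targets with no active source: positions 6 7 8 stay [-emphatic].
[+RTR] positions on the surface: 2 3 10 11 12 13 14.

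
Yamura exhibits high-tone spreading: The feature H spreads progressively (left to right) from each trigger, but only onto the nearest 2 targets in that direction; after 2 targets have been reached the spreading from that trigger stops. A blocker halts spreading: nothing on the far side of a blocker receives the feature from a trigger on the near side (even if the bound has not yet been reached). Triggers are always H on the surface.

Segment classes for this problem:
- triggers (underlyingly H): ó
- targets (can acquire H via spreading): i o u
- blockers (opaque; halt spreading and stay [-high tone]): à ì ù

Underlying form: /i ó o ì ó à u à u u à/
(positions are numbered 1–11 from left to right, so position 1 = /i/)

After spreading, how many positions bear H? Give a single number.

3

From /ó/ at 2 rightward: 3 /o/ → H; 4 /ì/ blocks.
From /ó/ at 5 rightward: 6 /à/ blocks.
Targets with no active source: positions 1 7 9 10 stay [-high tone].
H positions on the surface: 2 3 5.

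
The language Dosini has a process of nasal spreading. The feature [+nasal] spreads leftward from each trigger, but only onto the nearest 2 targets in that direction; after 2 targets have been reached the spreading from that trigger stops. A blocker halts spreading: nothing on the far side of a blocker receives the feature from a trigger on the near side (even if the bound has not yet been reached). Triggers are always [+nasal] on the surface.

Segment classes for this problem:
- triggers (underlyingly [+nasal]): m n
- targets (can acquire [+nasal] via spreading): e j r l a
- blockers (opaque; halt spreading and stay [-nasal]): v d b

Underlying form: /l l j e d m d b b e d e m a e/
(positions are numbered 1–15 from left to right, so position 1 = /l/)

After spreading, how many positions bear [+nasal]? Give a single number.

3

From /m/ at 6 leftward: 5 /d/ blocks.
From /m/ at 13 leftward: 12 /e/ → [+nasal]; 11 /d/ blocks.
Targets with no active source: positions 1 2 3 4 10 14 15 stay [-nasal].
[+nasal] positions on the surface: 6 12 13.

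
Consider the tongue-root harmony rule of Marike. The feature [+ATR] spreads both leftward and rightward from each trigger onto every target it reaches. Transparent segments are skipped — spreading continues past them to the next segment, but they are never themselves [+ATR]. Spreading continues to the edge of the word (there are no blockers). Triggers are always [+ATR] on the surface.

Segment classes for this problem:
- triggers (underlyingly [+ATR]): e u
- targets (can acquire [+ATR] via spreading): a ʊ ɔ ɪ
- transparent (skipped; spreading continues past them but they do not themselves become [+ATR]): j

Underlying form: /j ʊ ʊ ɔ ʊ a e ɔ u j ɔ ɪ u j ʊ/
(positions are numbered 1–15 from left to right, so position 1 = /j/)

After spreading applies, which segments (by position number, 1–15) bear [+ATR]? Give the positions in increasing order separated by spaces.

2 3 4 5 6 7 8 9 11 12 13 15

From /e/ at 7 rightward: 8 /ɔ/ → [+ATR]; 9 /u/ is itself a trigger — this domain ends here.
From /e/ at 7 leftward: 6 /a/ → [+ATR]; 5 /ʊ/ → [+ATR]; 4 /ɔ/ → [+ATR]; 3 /ʊ/ → [+ATR]; 2 /ʊ/ → [+ATR]; 1 /j/ transparent; word edge.
From /u/ at 9 rightward: 10 /j/ transparent; 11 /ɔ/ → [+ATR]; 12 /ɪ/ → [+ATR]; 13 /u/ is itself a trigger — this domain ends here.
From /u/ at 9 leftward: 8 /ɔ/ → [+ATR]; 7 /e/ is itself a trigger — this domain ends here.
From /u/ at 13 rightward: 14 /j/ transparent; 15 /ʊ/ → [+ATR]; word edge.
From /u/ at 13 leftward: 12 /ɪ/ → [+ATR]; 11 /ɔ/ → [+ATR]; 10 /j/ transparent; 9 /u/ is itself a trigger — this domain ends here.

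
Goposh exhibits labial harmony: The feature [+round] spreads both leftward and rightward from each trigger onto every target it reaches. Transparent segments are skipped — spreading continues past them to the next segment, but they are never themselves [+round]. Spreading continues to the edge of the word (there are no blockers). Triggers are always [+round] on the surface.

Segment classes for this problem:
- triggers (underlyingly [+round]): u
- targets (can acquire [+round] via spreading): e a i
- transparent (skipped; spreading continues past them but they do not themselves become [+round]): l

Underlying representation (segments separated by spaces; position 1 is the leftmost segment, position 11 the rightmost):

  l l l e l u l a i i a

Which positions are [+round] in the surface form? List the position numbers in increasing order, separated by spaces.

4 6 8 9 10 11

From /u/ at 6 rightward: 7 /l/ transparent; 8 /a/ → [+round]; 9 /i/ → [+round]; 10 /i/ → [+round]; 11 /a/ → [+round]; word edge.
From /u/ at 6 leftward: 5 /l/ transparent; 4 /e/ → [+round]; 3 /l/ transparent; 2 /l/ transparent; 1 /l/ transparent; word edge.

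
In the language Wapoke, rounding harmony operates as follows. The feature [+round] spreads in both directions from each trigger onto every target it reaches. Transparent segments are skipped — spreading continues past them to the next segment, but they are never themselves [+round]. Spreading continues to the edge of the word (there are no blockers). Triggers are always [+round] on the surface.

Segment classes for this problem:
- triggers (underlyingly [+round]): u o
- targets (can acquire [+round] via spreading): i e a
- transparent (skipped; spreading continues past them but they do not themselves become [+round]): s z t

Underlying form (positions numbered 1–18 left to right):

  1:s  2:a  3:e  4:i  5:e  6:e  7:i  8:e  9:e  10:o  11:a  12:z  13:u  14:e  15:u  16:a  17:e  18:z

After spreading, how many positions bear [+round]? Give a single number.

15

From /o/ at 10 rightward: 11 /a/ → [+round]; 12 /z/ transparent; 13 /u/ is itself a trigger — this domain ends here.
From /o/ at 10 leftward: 9 /e/ → [+round]; 8 /e/ → [+round]; 7 /i/ → [+round]; 6 /e/ → [+round]; 5 /e/ → [+round]; 4 /i/ → [+round]; 3 /e/ → [+round]; 2 /a/ → [+round]; 1 /s/ transparent; word edge.
From /u/ at 13 rightward: 14 /e/ → [+round]; 15 /u/ is itself a trigger — this domain ends here.
From /u/ at 13 leftward: 12 /z/ transparent; 11 /a/ → [+round]; 10 /o/ is itself a trigger — this domain ends here.
From /u/ at 15 rightward: 16 /a/ → [+round]; 17 /e/ → [+round]; 18 /z/ transparent; word edge.
From /u/ at 15 leftward: 14 /e/ → [+round]; 13 /u/ is itself a trigger — this domain ends here.
[+round] positions on the surface: 2 3 4 5 6 7 8 9 10 11 13 14 15 16 17.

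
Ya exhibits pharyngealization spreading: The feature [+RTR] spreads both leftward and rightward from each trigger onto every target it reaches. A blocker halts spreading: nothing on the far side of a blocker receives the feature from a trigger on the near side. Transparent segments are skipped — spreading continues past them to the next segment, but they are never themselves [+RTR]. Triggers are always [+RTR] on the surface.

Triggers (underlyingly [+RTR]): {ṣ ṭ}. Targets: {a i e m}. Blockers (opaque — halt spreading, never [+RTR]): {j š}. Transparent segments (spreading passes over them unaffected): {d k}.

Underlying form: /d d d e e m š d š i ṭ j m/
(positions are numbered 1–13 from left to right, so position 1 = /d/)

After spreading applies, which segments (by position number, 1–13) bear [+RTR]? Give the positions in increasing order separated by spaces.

10 11

From /ṭ/ at 11 rightward: 12 /j/ blocks.
From /ṭ/ at 11 leftward: 10 /i/ → [+RTR]; 9 /š/ blocks.
Targets with no active source: positions 4 5 6 13 stay [-emphatic].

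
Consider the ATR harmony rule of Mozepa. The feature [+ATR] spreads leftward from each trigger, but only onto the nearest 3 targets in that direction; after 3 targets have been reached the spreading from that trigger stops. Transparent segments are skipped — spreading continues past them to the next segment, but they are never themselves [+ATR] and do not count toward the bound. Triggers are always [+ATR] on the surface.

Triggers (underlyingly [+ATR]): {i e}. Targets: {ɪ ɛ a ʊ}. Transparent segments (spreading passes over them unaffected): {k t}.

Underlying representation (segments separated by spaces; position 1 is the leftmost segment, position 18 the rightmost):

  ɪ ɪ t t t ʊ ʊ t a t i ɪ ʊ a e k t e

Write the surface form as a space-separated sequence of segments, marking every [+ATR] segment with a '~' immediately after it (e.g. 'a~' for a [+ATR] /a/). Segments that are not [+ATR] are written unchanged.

From /i/ at 11 leftward: 10 /t/ transparent; 9 /a/ → [+ATR]; 8 /t/ transparent; 7 /ʊ/ → [+ATR]; 6 /ʊ/ → [+ATR]; bound reached.
From /e/ at 15 leftward: 14 /a/ → [+ATR]; 13 /ʊ/ → [+ATR]; 12 /ɪ/ → [+ATR]; bound reached.
From /e/ at 18 leftward: 17 /t/ transparent; 16 /k/ transparent; 15 /e/ is itself a trigger — this domain ends here.
Targets with no active source: positions 1 2 stay [-ATR].
[+ATR] positions on the surface: 6 7 9 11 12 13 14 15 18.

ɪ ɪ t t t ʊ~ ʊ~ t a~ t i~ ɪ~ ʊ~ a~ e~ k t e~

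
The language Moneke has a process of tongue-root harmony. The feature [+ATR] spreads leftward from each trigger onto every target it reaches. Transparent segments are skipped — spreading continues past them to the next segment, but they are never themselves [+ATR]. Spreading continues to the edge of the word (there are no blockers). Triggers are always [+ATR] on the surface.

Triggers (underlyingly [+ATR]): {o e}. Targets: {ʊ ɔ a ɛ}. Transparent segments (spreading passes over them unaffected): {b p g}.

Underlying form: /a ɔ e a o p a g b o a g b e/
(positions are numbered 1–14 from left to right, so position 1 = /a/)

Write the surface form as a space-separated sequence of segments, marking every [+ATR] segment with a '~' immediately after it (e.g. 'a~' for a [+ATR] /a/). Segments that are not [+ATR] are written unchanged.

a~ ɔ~ e~ a~ o~ p a~ g b o~ a~ g b e~

From /e/ at 3 leftward: 2 /ɔ/ → [+ATR]; 1 /a/ → [+ATR]; word edge.
From /o/ at 5 leftward: 4 /a/ → [+ATR]; 3 /e/ is itself a trigger — this domain ends here.
From /o/ at 10 leftward: 9 /b/ transparent; 8 /g/ transparent; 7 /a/ → [+ATR]; 6 /p/ transparent; 5 /o/ is itself a trigger — this domain ends here.
From /e/ at 14 leftward: 13 /b/ transparent; 12 /g/ transparent; 11 /a/ → [+ATR]; 10 /o/ is itself a trigger — this domain ends here.
[+ATR] positions on the surface: 1 2 3 4 5 7 10 11 14.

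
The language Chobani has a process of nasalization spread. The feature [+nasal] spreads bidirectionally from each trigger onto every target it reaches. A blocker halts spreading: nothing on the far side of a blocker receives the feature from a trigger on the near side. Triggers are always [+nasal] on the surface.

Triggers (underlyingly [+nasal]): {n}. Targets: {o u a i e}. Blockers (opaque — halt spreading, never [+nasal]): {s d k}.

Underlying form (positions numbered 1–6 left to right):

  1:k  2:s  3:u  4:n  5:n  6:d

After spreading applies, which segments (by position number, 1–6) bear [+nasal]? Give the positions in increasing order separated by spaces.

3 4 5

From /n/ at 4 rightward: 5 /n/ is itself a trigger — this domain ends here.
From /n/ at 4 leftward: 3 /u/ → [+nasal]; 2 /s/ blocks.
From /n/ at 5 rightward: 6 /d/ blocks.
From /n/ at 5 leftward: 4 /n/ is itself a trigger — this domain ends here.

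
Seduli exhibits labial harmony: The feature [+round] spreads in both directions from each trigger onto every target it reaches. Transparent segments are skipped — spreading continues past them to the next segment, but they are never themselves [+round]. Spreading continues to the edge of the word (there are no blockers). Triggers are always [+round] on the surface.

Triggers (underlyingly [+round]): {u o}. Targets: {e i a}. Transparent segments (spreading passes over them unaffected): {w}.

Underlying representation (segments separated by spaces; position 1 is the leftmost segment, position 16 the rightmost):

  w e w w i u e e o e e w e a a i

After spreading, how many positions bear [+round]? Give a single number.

12

From /u/ at 6 rightward: 7 /e/ → [+round]; 8 /e/ → [+round]; 9 /o/ is itself a trigger — this domain ends here.
From /u/ at 6 leftward: 5 /i/ → [+round]; 4 /w/ transparent; 3 /w/ transparent; 2 /e/ → [+round]; 1 /w/ transparent; word edge.
From /o/ at 9 rightward: 10 /e/ → [+round]; 11 /e/ → [+round]; 12 /w/ transparent; 13 /e/ → [+round]; 14 /a/ → [+round]; 15 /a/ → [+round]; 16 /i/ → [+round]; word edge.
From /o/ at 9 leftward: 8 /e/ → [+round]; 7 /e/ → [+round]; 6 /u/ is itself a trigger — this domain ends here.
[+round] positions on the surface: 2 5 6 7 8 9 10 11 13 14 15 16.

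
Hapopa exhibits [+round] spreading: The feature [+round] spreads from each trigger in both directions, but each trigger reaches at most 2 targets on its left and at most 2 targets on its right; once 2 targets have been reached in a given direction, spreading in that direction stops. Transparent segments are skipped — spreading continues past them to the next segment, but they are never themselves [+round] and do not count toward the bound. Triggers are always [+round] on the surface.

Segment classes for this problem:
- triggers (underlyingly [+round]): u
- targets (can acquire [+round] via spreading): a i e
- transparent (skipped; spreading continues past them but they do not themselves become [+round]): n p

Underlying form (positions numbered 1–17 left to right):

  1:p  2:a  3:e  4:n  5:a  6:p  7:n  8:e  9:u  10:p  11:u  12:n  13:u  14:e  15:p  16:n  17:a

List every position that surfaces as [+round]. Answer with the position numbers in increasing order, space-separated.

From /u/ at 9 rightward: 10 /p/ transparent; 11 /u/ is itself a trigger — this domain ends here.
From /u/ at 9 leftward: 8 /e/ → [+round]; 7 /n/ transparent; 6 /p/ transparent; 5 /a/ → [+round]; bound reached.
From /u/ at 11 rightward: 12 /n/ transparent; 13 /u/ is itself a trigger — this domain ends here.
From /u/ at 11 leftward: 10 /p/ transparent; 9 /u/ is itself a trigger — this domain ends here.
From /u/ at 13 rightward: 14 /e/ → [+round]; 15 /p/ transparent; 16 /n/ transparent; 17 /a/ → [+round]; bound reached.
From /u/ at 13 leftward: 12 /n/ transparent; 11 /u/ is itself a trigger — this domain ends here.
Targets with no active source: positions 2 3 stay [-round].

5 8 9 11 13 14 17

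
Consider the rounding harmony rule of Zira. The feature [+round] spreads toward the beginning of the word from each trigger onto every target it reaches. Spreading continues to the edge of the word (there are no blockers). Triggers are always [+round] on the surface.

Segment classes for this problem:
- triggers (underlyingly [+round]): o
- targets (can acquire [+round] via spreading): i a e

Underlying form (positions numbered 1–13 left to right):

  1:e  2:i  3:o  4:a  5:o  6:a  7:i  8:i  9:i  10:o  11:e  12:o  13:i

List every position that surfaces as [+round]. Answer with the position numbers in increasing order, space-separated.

From /o/ at 3 leftward: 2 /i/ → [+round]; 1 /e/ → [+round]; word edge.
From /o/ at 5 leftward: 4 /a/ → [+round]; 3 /o/ is itself a trigger — this domain ends here.
From /o/ at 10 leftward: 9 /i/ → [+round]; 8 /i/ → [+round]; 7 /i/ → [+round]; 6 /a/ → [+round]; 5 /o/ is itself a trigger — this domain ends here.
From /o/ at 12 leftward: 11 /e/ → [+round]; 10 /o/ is itself a trigger — this domain ends here.
Target with no active source: position 13 stays [-round].

1 2 3 4 5 6 7 8 9 10 11 12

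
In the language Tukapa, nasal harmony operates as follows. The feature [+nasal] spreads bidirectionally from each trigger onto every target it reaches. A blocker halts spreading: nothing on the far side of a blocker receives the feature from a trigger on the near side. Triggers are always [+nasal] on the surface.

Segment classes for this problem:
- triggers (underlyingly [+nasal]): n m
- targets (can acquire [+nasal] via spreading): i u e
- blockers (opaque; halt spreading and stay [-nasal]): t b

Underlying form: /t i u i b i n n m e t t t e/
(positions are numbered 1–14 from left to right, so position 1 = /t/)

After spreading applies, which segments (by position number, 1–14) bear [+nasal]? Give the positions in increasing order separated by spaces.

6 7 8 9 10

From /n/ at 7 rightward: 8 /n/ is itself a trigger — this domain ends here.
From /n/ at 7 leftward: 6 /i/ → [+nasal]; 5 /b/ blocks.
From /n/ at 8 rightward: 9 /m/ is itself a trigger — this domain ends here.
From /n/ at 8 leftward: 7 /n/ is itself a trigger — this domain ends here.
From /m/ at 9 rightward: 10 /e/ → [+nasal]; 11 /t/ blocks.
From /m/ at 9 leftward: 8 /n/ is itself a trigger — this domain ends here.
Targets with no active source: positions 2 3 4 14 stay [-nasal].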